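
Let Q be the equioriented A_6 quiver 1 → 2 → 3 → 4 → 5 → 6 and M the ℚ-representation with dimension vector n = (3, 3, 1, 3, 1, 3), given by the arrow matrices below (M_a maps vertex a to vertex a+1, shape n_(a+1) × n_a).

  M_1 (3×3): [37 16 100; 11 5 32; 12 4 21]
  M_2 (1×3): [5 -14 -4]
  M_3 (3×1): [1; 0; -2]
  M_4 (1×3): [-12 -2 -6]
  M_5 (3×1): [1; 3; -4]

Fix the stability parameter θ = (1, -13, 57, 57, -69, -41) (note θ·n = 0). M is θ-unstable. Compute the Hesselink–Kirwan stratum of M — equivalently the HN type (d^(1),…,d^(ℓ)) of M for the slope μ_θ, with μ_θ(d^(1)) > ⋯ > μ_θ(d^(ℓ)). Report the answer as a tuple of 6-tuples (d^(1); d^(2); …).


Interval decomposition of M: I[1,2]^2, I[1,4], I[4,4], I[4,6], I[6,6]^2.
HN type (ℓ=4): μ^(1)=57; μ^(2)=-6; μ^(3)=-53/3; μ^(4)=-41

((0, 0, 1, 2, 0, 0); (3, 3, 0, 0, 0, 0); (0, 0, 0, 1, 1, 1); (0, 0, 0, 0, 0, 2))


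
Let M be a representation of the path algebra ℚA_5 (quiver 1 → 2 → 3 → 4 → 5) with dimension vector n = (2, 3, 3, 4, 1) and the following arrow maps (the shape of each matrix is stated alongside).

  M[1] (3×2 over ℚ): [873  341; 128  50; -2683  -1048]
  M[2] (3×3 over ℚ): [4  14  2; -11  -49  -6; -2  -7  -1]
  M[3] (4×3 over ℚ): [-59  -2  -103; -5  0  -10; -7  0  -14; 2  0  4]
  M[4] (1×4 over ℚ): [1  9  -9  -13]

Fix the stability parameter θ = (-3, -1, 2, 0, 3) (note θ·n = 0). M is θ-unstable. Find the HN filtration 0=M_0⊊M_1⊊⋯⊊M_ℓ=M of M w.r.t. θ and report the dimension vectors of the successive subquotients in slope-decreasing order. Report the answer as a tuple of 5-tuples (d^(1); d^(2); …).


Interval decomposition of M: I[1,3], I[1,5], I[2,2], I[3,4], I[4,4]^2.
HN type (ℓ=6): μ^(1)=3; μ^(2)=2; μ^(3)=1; μ^(4)=0; μ^(5)=-1; μ^(6)=-3

((0, 0, 0, 0, 1); (0, 0, 1, 0, 0); (0, 0, 2, 2, 0); (0, 0, 0, 2, 0); (0, 3, 0, 0, 0); (2, 0, 0, 0, 0))


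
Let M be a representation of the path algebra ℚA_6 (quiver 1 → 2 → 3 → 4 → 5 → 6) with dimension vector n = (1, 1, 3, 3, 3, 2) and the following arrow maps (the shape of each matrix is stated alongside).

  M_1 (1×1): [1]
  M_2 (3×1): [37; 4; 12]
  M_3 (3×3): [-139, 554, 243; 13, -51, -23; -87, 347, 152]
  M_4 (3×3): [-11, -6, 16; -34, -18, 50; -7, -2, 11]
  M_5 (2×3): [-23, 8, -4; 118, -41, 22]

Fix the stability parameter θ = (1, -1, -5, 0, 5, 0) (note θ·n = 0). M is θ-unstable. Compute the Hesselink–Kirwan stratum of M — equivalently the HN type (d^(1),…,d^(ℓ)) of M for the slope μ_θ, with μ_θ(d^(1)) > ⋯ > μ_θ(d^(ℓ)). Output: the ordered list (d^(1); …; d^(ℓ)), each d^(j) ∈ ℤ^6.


Via rank(M_{q-1}∘⋯∘M_p): M ≅ I[1,6], I[3,5], I[3,6].
μ_θ-semistable layers: μ^(1)=5; μ^(2)=5/2; μ^(3)=0; μ^(4)=-5/3; μ^(5)=-5

((0, 0, 0, 0, 1, 0); (0, 0, 0, 0, 2, 2); (0, 0, 0, 3, 0, 0); (1, 1, 1, 0, 0, 0); (0, 0, 2, 0, 0, 0))


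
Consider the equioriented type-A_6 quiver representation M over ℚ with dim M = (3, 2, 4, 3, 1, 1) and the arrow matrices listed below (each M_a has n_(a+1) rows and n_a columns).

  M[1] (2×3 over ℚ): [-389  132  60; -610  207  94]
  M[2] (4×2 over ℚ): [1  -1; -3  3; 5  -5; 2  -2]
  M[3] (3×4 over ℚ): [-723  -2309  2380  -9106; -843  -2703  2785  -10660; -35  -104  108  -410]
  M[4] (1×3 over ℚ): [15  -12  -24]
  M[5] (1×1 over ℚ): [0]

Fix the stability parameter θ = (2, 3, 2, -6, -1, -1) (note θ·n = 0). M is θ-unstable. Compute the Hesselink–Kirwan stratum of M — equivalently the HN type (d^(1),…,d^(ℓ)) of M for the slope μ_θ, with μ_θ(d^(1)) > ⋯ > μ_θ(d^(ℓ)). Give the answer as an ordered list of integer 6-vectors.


Interval decomposition of M: I[1,1], I[1,2], I[1,4], I[3,3], I[3,4], I[3,5], I[6,6].
HN type (ℓ=5): μ^(1)=3; μ^(2)=2; μ^(3)=1/4; μ^(4)=-1; μ^(5)=-2

((0, 1, 0, 0, 0, 0); (2, 0, 1, 0, 0, 0); (1, 1, 1, 1, 0, 0); (0, 0, 0, 0, 1, 1); (0, 0, 2, 2, 0, 0))


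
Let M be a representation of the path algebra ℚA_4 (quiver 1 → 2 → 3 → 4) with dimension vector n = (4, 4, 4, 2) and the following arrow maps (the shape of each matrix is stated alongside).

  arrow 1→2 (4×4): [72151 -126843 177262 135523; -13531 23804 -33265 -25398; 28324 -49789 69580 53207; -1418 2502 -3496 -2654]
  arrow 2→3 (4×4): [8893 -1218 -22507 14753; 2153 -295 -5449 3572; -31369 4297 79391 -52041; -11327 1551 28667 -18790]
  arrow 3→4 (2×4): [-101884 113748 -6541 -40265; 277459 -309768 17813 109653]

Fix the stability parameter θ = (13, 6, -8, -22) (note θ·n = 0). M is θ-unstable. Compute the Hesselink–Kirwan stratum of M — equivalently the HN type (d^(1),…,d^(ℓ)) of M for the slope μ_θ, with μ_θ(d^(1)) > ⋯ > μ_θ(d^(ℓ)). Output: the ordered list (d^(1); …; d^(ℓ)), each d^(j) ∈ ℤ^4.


Interval decomposition of M: I[1,1], I[1,2], I[1,3], I[1,4], I[2,4], I[3,3].
HN type (ℓ=5): μ^(1)=13; μ^(2)=19/2; μ^(3)=11/3; μ^(4)=-11/4; μ^(5)=-8

((1, 0, 0, 0); (1, 1, 0, 0); (1, 1, 1, 0); (1, 1, 1, 1); (0, 1, 2, 1))


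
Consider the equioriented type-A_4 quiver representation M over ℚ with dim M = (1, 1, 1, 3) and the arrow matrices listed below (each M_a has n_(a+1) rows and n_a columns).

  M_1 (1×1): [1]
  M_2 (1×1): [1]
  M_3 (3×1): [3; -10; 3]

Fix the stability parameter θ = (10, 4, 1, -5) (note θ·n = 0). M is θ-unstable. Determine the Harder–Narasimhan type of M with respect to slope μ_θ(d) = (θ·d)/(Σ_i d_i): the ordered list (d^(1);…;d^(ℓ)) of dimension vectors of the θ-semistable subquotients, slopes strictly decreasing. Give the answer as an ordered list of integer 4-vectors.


Interval decomposition of M: I[1,4], I[4,4]^2.
HN type (ℓ=2): μ^(1)=5/2; μ^(2)=-5

((1, 1, 1, 1); (0, 0, 0, 2))


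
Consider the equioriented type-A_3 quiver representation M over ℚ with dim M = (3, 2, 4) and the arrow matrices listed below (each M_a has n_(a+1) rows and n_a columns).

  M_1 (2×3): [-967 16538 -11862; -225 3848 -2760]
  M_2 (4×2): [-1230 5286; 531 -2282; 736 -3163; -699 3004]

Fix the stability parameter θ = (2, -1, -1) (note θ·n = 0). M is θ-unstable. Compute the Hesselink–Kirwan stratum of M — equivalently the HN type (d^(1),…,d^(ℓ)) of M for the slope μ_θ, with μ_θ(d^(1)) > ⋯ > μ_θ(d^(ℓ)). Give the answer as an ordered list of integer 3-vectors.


Barcode: M ≅ I[1,1], I[1,3]^2, I[3,3]^2. HN layers by μ_θ (3 steps, strictly decreasing):
  μ^(1)=2; μ^(2)=0; μ^(3)=-1

((1, 0, 0); (2, 2, 2); (0, 0, 2))


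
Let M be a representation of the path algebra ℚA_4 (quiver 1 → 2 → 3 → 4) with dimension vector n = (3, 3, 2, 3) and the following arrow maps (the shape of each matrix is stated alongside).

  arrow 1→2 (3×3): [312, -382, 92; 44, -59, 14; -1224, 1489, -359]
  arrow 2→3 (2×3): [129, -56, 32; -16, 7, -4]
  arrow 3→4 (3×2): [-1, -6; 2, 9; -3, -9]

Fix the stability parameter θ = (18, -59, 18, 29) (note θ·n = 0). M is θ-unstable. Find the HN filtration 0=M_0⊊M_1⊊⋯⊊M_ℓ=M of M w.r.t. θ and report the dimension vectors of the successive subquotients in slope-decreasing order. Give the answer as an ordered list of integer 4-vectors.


Interval decomposition of M: I[1,1], I[1,4]^2, I[2,2], I[4,4].
HN type (ℓ=4): μ^(1)=29; μ^(2)=18; μ^(3)=-41/2; μ^(4)=-59

((0, 0, 0, 3); (1, 0, 2, 0); (2, 2, 0, 0); (0, 1, 0, 0))


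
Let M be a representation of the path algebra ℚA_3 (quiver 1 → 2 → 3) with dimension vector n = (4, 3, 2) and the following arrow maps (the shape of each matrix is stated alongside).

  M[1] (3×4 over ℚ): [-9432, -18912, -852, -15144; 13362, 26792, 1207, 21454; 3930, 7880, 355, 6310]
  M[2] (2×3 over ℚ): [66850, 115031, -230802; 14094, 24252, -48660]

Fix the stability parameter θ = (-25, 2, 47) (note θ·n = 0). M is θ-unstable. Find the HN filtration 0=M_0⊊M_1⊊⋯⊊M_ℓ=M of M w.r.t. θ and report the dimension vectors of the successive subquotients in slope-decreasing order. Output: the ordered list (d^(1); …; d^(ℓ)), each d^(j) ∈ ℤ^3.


Interval decomposition of M: I[1,1]^3, I[1,3], I[2,2], I[2,3].
HN type (ℓ=3): μ^(1)=47; μ^(2)=2; μ^(3)=-25

((0, 0, 2); (0, 3, 0); (4, 0, 0))


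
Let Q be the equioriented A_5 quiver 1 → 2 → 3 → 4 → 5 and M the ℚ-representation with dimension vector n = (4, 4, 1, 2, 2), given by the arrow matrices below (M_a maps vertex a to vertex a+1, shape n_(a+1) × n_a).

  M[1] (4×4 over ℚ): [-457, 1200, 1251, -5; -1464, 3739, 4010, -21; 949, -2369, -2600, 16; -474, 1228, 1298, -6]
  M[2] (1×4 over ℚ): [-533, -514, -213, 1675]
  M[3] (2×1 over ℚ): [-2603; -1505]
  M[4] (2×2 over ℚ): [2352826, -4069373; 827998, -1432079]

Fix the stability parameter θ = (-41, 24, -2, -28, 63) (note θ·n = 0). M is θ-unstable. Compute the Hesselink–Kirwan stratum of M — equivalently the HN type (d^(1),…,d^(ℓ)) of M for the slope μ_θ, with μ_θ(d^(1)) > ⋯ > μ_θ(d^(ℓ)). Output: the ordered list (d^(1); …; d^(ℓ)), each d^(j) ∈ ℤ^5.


Via rank(M_{q-1}∘⋯∘M_p): M ≅ I[1,1], I[1,2]^2, I[1,5], I[2,2], I[4,4], I[5,5].
μ_θ-semistable layers: μ^(1)=63; μ^(2)=24; μ^(3)=-2; μ^(4)=-28; μ^(5)=-41

((0, 0, 0, 0, 2); (0, 3, 0, 0, 0); (0, 1, 1, 1, 0); (0, 0, 0, 1, 0); (4, 0, 0, 0, 0))


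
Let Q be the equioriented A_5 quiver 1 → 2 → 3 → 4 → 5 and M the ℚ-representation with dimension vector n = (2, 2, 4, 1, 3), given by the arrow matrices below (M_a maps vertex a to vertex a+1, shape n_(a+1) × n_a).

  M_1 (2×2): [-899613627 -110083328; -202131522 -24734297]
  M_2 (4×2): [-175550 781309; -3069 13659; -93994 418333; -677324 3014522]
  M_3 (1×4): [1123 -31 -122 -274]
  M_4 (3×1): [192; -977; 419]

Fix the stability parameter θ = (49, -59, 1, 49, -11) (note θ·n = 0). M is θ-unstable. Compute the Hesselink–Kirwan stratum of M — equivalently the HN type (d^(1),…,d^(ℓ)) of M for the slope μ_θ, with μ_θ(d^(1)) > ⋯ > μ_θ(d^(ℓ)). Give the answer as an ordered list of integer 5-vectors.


Via rank(M_{q-1}∘⋯∘M_p): M ≅ I[1,3], I[1,5], I[3,3]^2, I[5,5]^2.
μ_θ-semistable layers: μ^(1)=19; μ^(2)=1; μ^(3)=-5; μ^(4)=-11

((0, 0, 0, 1, 1); (0, 0, 4, 0, 0); (2, 2, 0, 0, 0); (0, 0, 0, 0, 2))


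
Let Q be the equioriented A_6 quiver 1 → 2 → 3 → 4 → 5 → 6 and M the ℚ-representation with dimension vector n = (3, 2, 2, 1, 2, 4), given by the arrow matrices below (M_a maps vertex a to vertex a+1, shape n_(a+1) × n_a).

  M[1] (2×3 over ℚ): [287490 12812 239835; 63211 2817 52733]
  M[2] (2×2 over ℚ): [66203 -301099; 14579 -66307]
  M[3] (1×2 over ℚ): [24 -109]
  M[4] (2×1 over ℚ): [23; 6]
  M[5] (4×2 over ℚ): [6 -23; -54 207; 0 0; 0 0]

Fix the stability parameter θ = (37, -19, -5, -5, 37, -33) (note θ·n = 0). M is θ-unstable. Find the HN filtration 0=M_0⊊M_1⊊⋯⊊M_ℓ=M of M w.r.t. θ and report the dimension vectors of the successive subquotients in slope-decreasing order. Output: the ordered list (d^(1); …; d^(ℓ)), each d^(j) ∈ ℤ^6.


Barcode: M ≅ I[1,1], I[1,2], I[1,5], I[3,3], I[5,6], I[6,6]^3. HN layers by μ_θ (5 steps, strictly decreasing):
  μ^(1)=37; μ^(2)=9; μ^(3)=2; μ^(4)=-5; μ^(5)=-33

((1, 0, 0, 0, 1, 0); (1, 1, 0, 0, 0, 0); (1, 1, 1, 1, 1, 1); (0, 0, 1, 0, 0, 0); (0, 0, 0, 0, 0, 3))


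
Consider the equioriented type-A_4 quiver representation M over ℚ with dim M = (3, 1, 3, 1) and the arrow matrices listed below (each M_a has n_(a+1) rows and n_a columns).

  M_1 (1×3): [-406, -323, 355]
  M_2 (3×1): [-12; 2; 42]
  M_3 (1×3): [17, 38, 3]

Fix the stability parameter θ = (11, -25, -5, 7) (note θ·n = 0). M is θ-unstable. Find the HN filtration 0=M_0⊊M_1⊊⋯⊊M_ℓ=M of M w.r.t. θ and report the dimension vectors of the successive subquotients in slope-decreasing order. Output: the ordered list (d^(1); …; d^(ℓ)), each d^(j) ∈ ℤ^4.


Interval decomposition of M: I[1,1]^2, I[1,4], I[3,3]^2.
HN type (ℓ=4): μ^(1)=11; μ^(2)=7; μ^(3)=-5; μ^(4)=-7

((2, 0, 0, 0); (0, 0, 0, 1); (0, 0, 3, 0); (1, 1, 0, 0))


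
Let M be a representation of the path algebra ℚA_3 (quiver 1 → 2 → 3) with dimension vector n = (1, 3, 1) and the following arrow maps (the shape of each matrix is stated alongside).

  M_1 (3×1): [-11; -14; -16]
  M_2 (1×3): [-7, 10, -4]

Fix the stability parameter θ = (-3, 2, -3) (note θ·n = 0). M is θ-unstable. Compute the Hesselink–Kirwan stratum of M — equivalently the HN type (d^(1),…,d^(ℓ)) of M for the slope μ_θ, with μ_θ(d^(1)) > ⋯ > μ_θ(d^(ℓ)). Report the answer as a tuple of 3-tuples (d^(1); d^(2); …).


Via rank(M_{q-1}∘⋯∘M_p): M ≅ I[1,3], I[2,2]^2.
μ_θ-semistable layers: μ^(1)=2; μ^(2)=-1/2; μ^(3)=-3

((0, 2, 0); (0, 1, 1); (1, 0, 0))


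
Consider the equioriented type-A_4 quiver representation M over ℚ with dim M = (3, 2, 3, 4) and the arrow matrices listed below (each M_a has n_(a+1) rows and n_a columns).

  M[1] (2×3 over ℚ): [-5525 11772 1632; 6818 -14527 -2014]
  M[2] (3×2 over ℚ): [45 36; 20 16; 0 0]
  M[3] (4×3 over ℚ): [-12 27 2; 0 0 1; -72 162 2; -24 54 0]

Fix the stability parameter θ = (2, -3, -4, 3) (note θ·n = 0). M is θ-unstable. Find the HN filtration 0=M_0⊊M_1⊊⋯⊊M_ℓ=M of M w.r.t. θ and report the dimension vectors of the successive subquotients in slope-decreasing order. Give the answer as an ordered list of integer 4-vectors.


Via rank(M_{q-1}∘⋯∘M_p): M ≅ I[1,1], I[1,2], I[1,3], I[3,4]^2, I[4,4]^2.
μ_θ-semistable layers: μ^(1)=3; μ^(2)=2; μ^(3)=-1/2; μ^(4)=-5/3; μ^(5)=-4

((0, 0, 0, 4); (1, 0, 0, 0); (1, 1, 0, 0); (1, 1, 1, 0); (0, 0, 2, 0))


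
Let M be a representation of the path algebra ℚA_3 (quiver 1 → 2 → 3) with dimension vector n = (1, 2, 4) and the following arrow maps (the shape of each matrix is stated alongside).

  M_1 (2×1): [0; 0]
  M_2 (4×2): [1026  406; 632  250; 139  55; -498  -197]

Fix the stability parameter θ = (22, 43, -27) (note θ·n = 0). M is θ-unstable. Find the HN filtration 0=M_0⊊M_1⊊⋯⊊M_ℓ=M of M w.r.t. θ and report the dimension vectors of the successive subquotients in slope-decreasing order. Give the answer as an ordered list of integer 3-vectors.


Barcode: M ≅ I[1,1], I[2,3]^2, I[3,3]^2. HN layers by μ_θ (3 steps, strictly decreasing):
  μ^(1)=22; μ^(2)=8; μ^(3)=-27

((1, 0, 0); (0, 2, 2); (0, 0, 2))


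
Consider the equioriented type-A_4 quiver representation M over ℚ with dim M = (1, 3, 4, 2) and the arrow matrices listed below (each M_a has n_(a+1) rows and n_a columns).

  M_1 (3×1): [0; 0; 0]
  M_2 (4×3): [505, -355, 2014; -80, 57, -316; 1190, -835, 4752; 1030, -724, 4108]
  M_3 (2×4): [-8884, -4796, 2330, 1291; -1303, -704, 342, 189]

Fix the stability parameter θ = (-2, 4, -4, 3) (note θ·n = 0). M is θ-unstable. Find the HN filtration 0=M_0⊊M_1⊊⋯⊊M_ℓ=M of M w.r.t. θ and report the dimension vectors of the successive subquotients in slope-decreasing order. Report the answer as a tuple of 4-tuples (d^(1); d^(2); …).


Barcode: M ≅ I[1,1], I[2,2], I[2,4]^2, I[3,3]^2. HN layers by μ_θ (5 steps, strictly decreasing):
  μ^(1)=4; μ^(2)=3; μ^(3)=0; μ^(4)=-2; μ^(5)=-4

((0, 1, 0, 0); (0, 0, 0, 2); (0, 2, 2, 0); (1, 0, 0, 0); (0, 0, 2, 0))


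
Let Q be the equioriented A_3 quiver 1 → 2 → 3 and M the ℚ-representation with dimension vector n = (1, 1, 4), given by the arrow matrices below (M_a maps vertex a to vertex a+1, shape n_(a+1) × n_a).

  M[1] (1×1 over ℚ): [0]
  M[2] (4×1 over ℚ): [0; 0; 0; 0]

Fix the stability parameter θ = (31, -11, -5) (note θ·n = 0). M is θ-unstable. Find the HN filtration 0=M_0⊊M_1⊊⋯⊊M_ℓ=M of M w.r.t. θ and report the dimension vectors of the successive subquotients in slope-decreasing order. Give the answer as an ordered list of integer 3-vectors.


Interval decomposition of M: I[1,1], I[2,2], I[3,3]^4.
HN type (ℓ=3): μ^(1)=31; μ^(2)=-5; μ^(3)=-11

((1, 0, 0); (0, 0, 4); (0, 1, 0))


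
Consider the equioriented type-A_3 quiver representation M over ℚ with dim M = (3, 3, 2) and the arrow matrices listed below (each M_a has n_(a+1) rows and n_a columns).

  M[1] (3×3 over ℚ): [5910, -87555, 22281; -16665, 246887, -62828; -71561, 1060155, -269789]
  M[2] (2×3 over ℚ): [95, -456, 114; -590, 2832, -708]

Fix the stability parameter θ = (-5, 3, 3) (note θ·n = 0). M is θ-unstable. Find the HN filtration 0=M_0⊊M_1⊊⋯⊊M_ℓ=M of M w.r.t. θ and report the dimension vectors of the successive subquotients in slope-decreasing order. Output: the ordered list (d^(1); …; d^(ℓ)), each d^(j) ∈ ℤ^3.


Interval decomposition of M: I[1,2]^2, I[1,3], I[3,3].
HN type (ℓ=2): μ^(1)=3; μ^(2)=-5

((0, 3, 2); (3, 0, 0))


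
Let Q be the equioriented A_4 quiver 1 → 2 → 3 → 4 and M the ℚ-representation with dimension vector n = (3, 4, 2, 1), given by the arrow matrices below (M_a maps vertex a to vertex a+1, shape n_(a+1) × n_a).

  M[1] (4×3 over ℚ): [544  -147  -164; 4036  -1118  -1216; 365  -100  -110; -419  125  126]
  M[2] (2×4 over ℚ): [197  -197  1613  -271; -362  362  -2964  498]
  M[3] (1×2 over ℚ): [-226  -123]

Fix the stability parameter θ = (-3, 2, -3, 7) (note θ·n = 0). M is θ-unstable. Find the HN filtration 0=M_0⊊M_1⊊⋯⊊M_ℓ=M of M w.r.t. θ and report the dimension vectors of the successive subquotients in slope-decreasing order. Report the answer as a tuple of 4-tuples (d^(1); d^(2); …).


Via rank(M_{q-1}∘⋯∘M_p): M ≅ I[1,1], I[1,3], I[1,4], I[2,2]^2.
μ_θ-semistable layers: μ^(1)=7; μ^(2)=2; μ^(3)=-1/2; μ^(4)=-3

((0, 0, 0, 1); (0, 2, 0, 0); (0, 2, 2, 0); (3, 0, 0, 0))


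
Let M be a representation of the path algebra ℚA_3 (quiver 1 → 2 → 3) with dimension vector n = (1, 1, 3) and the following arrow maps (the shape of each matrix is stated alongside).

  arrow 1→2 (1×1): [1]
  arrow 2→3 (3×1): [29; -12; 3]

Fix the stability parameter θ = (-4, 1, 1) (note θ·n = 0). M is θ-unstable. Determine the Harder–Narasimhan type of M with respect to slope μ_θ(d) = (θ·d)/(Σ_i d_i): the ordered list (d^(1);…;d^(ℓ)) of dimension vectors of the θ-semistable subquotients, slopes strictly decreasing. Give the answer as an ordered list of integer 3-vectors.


Interval decomposition of M: I[1,3], I[3,3]^2.
HN type (ℓ=2): μ^(1)=1; μ^(2)=-4

((0, 1, 3); (1, 0, 0))


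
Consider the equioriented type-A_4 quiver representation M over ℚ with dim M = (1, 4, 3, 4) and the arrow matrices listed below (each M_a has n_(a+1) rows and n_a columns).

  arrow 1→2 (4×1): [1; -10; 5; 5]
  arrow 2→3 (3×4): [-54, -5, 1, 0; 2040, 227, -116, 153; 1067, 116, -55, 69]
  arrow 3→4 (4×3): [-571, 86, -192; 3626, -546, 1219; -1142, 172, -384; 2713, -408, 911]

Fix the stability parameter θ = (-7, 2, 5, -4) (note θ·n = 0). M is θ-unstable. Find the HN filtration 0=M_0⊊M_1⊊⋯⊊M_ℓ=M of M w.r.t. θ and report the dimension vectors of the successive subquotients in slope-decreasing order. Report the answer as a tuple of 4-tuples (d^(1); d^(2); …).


Interval decomposition of M: I[1,4], I[2,2], I[2,3], I[2,4], I[4,4]^2.
HN type (ℓ=5): μ^(1)=5; μ^(2)=2; μ^(3)=1; μ^(4)=-4; μ^(5)=-7

((0, 0, 1, 0); (0, 2, 0, 0); (0, 2, 2, 2); (0, 0, 0, 2); (1, 0, 0, 0))


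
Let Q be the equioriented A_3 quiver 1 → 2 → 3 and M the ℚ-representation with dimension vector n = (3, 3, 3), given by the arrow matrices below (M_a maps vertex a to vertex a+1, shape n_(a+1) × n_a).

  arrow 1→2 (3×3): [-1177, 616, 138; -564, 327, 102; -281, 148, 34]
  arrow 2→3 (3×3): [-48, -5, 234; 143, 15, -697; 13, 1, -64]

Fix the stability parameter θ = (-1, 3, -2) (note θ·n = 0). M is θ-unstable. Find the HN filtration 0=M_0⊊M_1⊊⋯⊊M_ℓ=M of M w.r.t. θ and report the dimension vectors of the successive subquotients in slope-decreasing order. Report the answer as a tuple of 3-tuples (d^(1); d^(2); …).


Barcode: M ≅ I[1,1], I[1,3]^2, I[2,3]. HN layers by μ_θ (2 steps, strictly decreasing):
  μ^(1)=1/2; μ^(2)=-1

((0, 3, 3); (3, 0, 0))


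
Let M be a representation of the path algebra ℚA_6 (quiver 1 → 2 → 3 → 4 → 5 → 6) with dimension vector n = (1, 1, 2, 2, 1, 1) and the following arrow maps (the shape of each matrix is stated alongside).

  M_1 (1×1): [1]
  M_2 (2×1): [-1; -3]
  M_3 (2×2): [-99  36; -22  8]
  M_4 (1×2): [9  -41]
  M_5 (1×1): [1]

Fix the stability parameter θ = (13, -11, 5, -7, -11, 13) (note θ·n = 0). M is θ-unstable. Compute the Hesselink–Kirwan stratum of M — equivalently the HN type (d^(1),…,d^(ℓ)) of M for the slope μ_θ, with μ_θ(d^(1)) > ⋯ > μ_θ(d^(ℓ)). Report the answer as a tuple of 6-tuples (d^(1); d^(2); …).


Interval decomposition of M: I[1,6], I[3,3], I[4,4].
HN type (ℓ=4): μ^(1)=13; μ^(2)=5; μ^(3)=-11/5; μ^(4)=-7

((0, 0, 0, 0, 0, 1); (0, 0, 1, 0, 0, 0); (1, 1, 1, 1, 1, 0); (0, 0, 0, 1, 0, 0))


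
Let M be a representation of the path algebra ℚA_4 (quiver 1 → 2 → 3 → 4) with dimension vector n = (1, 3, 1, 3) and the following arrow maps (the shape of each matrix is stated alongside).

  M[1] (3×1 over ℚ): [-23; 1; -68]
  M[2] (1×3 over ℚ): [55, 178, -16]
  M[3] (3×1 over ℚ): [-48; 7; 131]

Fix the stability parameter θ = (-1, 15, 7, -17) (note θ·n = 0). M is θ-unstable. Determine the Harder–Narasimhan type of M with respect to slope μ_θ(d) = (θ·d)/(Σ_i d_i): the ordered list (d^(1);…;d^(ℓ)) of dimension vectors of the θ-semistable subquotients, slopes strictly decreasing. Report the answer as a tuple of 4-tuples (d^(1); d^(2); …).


Interval decomposition of M: I[1,4], I[2,2]^2, I[4,4]^2.
HN type (ℓ=4): μ^(1)=15; μ^(2)=5/3; μ^(3)=-1; μ^(4)=-17

((0, 2, 0, 0); (0, 1, 1, 1); (1, 0, 0, 0); (0, 0, 0, 2))


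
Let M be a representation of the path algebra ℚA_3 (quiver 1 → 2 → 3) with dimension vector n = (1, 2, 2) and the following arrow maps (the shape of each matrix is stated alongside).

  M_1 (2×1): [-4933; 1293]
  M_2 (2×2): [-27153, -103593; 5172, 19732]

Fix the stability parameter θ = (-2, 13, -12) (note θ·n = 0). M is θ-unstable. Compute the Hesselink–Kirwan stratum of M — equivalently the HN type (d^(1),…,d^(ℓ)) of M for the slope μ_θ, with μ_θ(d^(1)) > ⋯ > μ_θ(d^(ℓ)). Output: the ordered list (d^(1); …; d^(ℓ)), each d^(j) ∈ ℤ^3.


Via rank(M_{q-1}∘⋯∘M_p): M ≅ I[1,2], I[2,3], I[3,3].
μ_θ-semistable layers: μ^(1)=13; μ^(2)=1/2; μ^(3)=-2; μ^(4)=-12

((0, 1, 0); (0, 1, 1); (1, 0, 0); (0, 0, 1))


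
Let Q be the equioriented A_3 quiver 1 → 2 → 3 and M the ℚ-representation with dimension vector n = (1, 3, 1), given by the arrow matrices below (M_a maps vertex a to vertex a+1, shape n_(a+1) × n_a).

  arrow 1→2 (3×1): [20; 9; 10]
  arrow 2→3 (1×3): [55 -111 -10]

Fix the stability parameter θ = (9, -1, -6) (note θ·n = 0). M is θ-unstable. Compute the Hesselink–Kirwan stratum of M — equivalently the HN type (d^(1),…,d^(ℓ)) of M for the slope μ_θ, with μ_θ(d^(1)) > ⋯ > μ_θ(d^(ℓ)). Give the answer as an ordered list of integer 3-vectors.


Interval decomposition of M: I[1,3], I[2,2]^2.
HN type (ℓ=2): μ^(1)=2/3; μ^(2)=-1

((1, 1, 1); (0, 2, 0))


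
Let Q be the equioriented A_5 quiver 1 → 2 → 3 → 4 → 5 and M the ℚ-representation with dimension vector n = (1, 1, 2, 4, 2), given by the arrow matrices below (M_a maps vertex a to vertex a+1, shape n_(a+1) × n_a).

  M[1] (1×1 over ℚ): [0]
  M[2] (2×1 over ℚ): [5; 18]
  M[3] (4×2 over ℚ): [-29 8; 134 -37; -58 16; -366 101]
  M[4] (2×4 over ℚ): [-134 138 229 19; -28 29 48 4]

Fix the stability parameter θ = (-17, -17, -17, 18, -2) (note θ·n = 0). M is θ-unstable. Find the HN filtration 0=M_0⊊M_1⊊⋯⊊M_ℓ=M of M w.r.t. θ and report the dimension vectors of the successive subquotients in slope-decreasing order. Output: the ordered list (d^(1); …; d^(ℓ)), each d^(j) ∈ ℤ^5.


Interval decomposition of M: I[1,1], I[2,4], I[3,5], I[4,4], I[4,5].
HN type (ℓ=3): μ^(1)=18; μ^(2)=8; μ^(3)=-17

((0, 0, 0, 2, 0); (0, 0, 0, 2, 2); (1, 1, 2, 0, 0))


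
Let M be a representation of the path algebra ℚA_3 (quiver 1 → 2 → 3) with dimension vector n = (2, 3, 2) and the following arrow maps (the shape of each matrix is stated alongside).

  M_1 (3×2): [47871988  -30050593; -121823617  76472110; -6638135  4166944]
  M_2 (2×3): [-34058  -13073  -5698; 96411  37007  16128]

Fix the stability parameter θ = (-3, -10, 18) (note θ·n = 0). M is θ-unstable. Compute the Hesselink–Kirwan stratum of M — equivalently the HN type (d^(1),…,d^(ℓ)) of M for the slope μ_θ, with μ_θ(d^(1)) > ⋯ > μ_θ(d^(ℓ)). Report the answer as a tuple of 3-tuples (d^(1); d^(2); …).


Barcode: M ≅ I[1,3]^2, I[2,2]. HN layers by μ_θ (3 steps, strictly decreasing):
  μ^(1)=18; μ^(2)=-13/2; μ^(3)=-10

((0, 0, 2); (2, 2, 0); (0, 1, 0))


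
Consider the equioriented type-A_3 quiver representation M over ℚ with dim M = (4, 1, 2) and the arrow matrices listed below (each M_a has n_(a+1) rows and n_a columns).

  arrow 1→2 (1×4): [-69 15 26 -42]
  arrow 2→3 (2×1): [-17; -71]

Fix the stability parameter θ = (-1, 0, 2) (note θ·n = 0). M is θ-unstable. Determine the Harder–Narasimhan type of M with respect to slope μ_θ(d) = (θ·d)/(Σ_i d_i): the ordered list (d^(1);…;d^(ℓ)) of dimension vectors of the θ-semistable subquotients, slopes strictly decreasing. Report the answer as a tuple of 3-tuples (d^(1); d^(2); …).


Barcode: M ≅ I[1,1]^3, I[1,3], I[3,3]. HN layers by μ_θ (3 steps, strictly decreasing):
  μ^(1)=2; μ^(2)=0; μ^(3)=-1

((0, 0, 2); (0, 1, 0); (4, 0, 0))


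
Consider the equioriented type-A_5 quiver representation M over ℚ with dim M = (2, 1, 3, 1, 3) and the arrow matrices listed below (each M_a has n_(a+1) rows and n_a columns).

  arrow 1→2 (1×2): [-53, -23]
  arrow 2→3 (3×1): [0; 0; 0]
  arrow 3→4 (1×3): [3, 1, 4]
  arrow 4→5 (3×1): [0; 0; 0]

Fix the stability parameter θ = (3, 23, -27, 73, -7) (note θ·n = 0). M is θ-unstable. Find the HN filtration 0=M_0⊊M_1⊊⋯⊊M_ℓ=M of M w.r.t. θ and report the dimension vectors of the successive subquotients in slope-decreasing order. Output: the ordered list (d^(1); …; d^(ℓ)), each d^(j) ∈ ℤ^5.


Barcode: M ≅ I[1,1], I[1,2], I[3,3]^2, I[3,4], I[5,5]^3. HN layers by μ_θ (5 steps, strictly decreasing):
  μ^(1)=73; μ^(2)=23; μ^(3)=3; μ^(4)=-7; μ^(5)=-27

((0, 0, 0, 1, 0); (0, 1, 0, 0, 0); (2, 0, 0, 0, 0); (0, 0, 0, 0, 3); (0, 0, 3, 0, 0))


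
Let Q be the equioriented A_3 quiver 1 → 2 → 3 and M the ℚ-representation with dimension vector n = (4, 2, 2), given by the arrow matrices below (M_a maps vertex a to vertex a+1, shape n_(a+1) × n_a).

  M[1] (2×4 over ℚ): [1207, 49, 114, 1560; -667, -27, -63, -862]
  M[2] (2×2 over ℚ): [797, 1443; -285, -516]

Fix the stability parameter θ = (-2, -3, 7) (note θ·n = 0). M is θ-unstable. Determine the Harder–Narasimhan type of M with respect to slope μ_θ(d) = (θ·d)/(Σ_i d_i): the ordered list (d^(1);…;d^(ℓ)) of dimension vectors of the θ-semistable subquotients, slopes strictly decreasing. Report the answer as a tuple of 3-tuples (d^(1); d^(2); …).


Barcode: M ≅ I[1,1]^2, I[1,3]^2. HN layers by μ_θ (3 steps, strictly decreasing):
  μ^(1)=7; μ^(2)=-2; μ^(3)=-5/2

((0, 0, 2); (2, 0, 0); (2, 2, 0))


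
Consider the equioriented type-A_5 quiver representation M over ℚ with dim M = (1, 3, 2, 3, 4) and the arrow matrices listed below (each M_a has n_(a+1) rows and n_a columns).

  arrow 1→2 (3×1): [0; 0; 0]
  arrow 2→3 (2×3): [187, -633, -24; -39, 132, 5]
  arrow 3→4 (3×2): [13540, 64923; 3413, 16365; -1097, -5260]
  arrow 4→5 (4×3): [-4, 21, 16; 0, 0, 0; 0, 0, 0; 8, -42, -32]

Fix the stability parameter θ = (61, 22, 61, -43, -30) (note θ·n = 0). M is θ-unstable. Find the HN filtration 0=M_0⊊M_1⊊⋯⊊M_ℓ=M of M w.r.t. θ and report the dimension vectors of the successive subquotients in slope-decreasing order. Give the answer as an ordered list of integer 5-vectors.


Barcode: M ≅ I[1,1], I[2,2], I[2,4], I[2,5], I[4,4], I[5,5]^3. HN layers by μ_θ (6 steps, strictly decreasing):
  μ^(1)=61; μ^(2)=22; μ^(3)=40/3; μ^(4)=5/2; μ^(5)=-30; μ^(6)=-43

((1, 0, 0, 0, 0); (0, 1, 0, 0, 0); (0, 1, 1, 1, 0); (0, 1, 1, 1, 1); (0, 0, 0, 0, 3); (0, 0, 0, 1, 0))


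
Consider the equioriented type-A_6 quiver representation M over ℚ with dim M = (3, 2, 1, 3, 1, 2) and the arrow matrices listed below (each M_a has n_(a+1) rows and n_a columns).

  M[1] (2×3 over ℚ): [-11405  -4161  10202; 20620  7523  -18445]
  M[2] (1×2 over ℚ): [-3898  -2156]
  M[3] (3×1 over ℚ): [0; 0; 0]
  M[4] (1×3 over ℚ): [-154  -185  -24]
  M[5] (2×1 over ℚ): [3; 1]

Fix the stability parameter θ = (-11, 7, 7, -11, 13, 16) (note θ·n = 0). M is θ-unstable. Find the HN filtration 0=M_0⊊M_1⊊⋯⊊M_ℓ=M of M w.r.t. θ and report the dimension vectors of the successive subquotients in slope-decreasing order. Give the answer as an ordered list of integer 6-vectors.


Interval decomposition of M: I[1,1], I[1,2], I[1,3], I[4,4]^2, I[4,6], I[6,6].
HN type (ℓ=4): μ^(1)=16; μ^(2)=13; μ^(3)=7; μ^(4)=-11

((0, 0, 0, 0, 0, 2); (0, 0, 0, 0, 1, 0); (0, 2, 1, 0, 0, 0); (3, 0, 0, 3, 0, 0))


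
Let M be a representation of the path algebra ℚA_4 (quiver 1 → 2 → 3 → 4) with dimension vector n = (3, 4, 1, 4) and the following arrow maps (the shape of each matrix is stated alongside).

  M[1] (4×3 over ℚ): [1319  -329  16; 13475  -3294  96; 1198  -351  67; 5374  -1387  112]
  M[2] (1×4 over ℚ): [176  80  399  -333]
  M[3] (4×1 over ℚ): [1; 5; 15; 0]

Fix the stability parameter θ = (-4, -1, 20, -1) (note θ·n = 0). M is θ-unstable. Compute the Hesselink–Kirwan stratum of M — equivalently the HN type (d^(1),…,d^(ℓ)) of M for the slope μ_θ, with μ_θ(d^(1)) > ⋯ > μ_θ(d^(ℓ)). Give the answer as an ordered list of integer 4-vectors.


Via rank(M_{q-1}∘⋯∘M_p): M ≅ I[1,2]^2, I[1,4], I[2,2], I[4,4]^3.
μ_θ-semistable layers: μ^(1)=19/2; μ^(2)=-1; μ^(3)=-4

((0, 0, 1, 1); (0, 4, 0, 3); (3, 0, 0, 0))


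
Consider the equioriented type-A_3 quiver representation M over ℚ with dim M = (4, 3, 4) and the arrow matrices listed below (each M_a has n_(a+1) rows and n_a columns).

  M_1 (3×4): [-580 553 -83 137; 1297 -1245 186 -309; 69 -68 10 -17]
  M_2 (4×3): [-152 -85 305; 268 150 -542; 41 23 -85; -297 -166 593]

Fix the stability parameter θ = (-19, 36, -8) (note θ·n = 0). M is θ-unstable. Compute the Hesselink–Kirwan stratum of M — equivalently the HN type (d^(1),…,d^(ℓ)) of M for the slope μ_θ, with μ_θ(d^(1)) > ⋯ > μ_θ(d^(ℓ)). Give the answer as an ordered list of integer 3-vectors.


Interval decomposition of M: I[1,1], I[1,3]^3, I[3,3].
HN type (ℓ=3): μ^(1)=14; μ^(2)=-8; μ^(3)=-19

((0, 3, 3); (0, 0, 1); (4, 0, 0))


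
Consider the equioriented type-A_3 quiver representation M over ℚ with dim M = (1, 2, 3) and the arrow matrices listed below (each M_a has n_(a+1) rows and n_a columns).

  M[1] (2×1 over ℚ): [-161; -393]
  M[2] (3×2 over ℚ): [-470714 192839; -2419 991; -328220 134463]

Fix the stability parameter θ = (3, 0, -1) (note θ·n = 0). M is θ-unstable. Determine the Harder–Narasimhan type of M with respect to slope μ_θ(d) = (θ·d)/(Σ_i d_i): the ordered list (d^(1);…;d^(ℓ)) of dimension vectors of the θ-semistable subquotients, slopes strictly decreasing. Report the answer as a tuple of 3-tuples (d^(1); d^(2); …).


Barcode: M ≅ I[1,3], I[2,3], I[3,3]. HN layers by μ_θ (3 steps, strictly decreasing):
  μ^(1)=2/3; μ^(2)=-1/2; μ^(3)=-1

((1, 1, 1); (0, 1, 1); (0, 0, 1))


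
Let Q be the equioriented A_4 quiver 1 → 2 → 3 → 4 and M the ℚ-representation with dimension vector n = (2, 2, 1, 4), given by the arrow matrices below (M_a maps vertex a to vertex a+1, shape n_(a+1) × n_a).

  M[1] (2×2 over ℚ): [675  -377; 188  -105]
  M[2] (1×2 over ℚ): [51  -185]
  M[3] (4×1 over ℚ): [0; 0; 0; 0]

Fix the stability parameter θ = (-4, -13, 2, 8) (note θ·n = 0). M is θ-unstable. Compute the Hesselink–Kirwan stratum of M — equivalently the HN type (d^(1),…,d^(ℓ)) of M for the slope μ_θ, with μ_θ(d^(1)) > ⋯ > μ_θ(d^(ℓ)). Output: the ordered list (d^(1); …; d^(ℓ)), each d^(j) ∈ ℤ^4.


Barcode: M ≅ I[1,2], I[1,3], I[4,4]^4. HN layers by μ_θ (3 steps, strictly decreasing):
  μ^(1)=8; μ^(2)=2; μ^(3)=-17/2

((0, 0, 0, 4); (0, 0, 1, 0); (2, 2, 0, 0))


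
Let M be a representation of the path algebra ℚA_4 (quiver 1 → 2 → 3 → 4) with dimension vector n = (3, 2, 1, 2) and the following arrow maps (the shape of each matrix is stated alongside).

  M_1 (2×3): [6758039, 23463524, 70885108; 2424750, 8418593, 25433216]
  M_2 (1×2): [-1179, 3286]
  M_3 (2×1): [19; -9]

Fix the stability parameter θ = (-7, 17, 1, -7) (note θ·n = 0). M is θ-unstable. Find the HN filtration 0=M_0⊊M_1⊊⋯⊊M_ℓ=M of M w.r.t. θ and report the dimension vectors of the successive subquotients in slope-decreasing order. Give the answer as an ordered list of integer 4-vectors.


Via rank(M_{q-1}∘⋯∘M_p): M ≅ I[1,1], I[1,2], I[1,4], I[4,4].
μ_θ-semistable layers: μ^(1)=17; μ^(2)=11/3; μ^(3)=-7

((0, 1, 0, 0); (0, 1, 1, 1); (3, 0, 0, 1))


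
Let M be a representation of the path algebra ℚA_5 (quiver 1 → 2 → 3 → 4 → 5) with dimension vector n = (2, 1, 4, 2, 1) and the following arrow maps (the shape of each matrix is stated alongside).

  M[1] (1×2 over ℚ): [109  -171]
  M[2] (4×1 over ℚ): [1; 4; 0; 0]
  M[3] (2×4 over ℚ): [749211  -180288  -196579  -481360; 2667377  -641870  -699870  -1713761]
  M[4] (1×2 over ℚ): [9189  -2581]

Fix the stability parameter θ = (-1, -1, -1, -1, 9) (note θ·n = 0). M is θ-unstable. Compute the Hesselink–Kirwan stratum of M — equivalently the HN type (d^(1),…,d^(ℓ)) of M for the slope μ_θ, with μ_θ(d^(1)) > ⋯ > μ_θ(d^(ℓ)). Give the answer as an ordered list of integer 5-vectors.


Via rank(M_{q-1}∘⋯∘M_p): M ≅ I[1,1], I[1,5], I[3,3]^2, I[3,4].
μ_θ-semistable layers: μ^(1)=9; μ^(2)=-1

((0, 0, 0, 0, 1); (2, 1, 4, 2, 0))


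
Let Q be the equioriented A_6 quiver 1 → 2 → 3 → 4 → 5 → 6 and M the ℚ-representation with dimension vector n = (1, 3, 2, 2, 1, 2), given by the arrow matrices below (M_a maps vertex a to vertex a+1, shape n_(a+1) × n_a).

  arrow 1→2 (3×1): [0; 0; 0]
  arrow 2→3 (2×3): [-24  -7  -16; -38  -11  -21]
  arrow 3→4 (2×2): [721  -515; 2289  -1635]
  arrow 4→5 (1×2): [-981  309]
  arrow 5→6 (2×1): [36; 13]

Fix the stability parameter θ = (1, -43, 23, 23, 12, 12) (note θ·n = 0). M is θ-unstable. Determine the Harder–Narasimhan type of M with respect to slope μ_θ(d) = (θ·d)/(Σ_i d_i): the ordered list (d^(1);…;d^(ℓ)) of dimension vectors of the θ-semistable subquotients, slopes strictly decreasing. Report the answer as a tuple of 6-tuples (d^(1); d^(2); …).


Barcode: M ≅ I[1,1], I[2,2], I[2,3], I[2,4], I[4,6], I[6,6]. HN layers by μ_θ (5 steps, strictly decreasing):
  μ^(1)=23; μ^(2)=47/3; μ^(3)=12; μ^(4)=1; μ^(5)=-43

((0, 0, 2, 1, 0, 0); (0, 0, 0, 1, 1, 1); (0, 0, 0, 0, 0, 1); (1, 0, 0, 0, 0, 0); (0, 3, 0, 0, 0, 0))


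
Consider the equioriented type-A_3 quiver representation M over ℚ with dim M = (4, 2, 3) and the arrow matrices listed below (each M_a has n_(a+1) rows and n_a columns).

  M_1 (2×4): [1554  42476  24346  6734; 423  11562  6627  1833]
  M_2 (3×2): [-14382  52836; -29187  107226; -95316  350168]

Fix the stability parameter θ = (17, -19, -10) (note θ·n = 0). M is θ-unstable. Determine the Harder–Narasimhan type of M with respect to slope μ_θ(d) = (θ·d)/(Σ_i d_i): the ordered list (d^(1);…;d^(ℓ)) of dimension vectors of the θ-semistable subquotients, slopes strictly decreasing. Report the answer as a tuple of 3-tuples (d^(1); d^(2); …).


Interval decomposition of M: I[1,1]^3, I[1,2], I[2,3], I[3,3]^2.
HN type (ℓ=4): μ^(1)=17; μ^(2)=-1; μ^(3)=-10; μ^(4)=-19

((3, 0, 0); (1, 1, 0); (0, 0, 3); (0, 1, 0))


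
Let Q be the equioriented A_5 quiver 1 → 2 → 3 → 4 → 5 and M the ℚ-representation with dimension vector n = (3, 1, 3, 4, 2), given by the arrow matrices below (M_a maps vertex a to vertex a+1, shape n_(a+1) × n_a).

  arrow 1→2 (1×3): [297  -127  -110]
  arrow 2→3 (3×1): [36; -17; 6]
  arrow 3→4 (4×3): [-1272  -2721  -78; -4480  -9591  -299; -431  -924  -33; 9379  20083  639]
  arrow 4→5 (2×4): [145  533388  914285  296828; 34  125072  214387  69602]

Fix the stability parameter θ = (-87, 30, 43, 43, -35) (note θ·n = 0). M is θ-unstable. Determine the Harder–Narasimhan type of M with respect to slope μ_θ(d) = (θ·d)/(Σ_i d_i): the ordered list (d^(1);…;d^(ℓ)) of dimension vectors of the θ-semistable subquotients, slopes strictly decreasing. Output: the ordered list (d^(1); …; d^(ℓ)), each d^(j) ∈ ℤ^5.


Via rank(M_{q-1}∘⋯∘M_p): M ≅ I[1,1]^2, I[1,5], I[3,4], I[3,5], I[4,4].
μ_θ-semistable layers: μ^(1)=43; μ^(2)=81/4; μ^(3)=17; μ^(4)=-87

((0, 0, 1, 2, 0); (0, 1, 1, 1, 1); (0, 0, 1, 1, 1); (3, 0, 0, 0, 0))


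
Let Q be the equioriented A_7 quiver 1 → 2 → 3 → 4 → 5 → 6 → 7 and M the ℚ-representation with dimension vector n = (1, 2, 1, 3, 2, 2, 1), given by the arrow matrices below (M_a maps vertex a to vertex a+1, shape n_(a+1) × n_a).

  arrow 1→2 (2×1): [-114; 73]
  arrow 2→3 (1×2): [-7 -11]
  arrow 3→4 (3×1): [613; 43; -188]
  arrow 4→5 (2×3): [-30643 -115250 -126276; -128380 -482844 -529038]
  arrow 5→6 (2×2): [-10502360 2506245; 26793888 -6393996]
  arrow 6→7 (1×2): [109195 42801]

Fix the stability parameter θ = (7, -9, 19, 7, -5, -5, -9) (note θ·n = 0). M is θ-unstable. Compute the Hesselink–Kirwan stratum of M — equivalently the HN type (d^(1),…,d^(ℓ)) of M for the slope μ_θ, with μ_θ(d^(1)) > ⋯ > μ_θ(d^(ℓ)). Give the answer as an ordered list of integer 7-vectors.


Barcode: M ≅ I[1,5], I[2,2], I[4,4], I[4,7], I[6,6]. HN layers by μ_θ (5 steps, strictly decreasing):
  μ^(1)=7; μ^(2)=-1; μ^(3)=-3; μ^(4)=-5; μ^(5)=-9

((0, 0, 1, 2, 1, 0, 0); (1, 1, 0, 0, 0, 0, 0); (0, 0, 0, 1, 1, 1, 1); (0, 0, 0, 0, 0, 1, 0); (0, 1, 0, 0, 0, 0, 0))


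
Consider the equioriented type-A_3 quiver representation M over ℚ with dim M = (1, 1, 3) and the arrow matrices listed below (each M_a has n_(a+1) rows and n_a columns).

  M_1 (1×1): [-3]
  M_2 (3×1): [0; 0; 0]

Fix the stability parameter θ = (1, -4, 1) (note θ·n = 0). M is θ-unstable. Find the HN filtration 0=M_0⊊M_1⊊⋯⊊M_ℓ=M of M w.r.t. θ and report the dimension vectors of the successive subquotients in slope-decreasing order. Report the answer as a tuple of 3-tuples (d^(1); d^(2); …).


Barcode: M ≅ I[1,2], I[3,3]^3. HN layers by μ_θ (2 steps, strictly decreasing):
  μ^(1)=1; μ^(2)=-3/2

((0, 0, 3); (1, 1, 0))


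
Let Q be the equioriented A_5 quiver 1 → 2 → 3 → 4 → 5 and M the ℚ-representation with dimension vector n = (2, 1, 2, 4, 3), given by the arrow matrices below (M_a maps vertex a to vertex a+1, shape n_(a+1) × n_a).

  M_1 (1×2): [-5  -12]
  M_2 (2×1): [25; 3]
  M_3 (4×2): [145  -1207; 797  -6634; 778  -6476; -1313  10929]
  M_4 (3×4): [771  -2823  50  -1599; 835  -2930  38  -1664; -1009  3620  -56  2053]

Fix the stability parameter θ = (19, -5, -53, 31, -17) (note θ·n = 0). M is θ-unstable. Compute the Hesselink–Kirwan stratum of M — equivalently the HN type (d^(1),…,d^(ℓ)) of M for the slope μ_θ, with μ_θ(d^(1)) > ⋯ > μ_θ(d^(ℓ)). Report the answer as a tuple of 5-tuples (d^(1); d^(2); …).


Interval decomposition of M: I[1,1], I[1,5], I[3,5], I[4,4], I[4,5].
HN type (ℓ=5): μ^(1)=31; μ^(2)=19; μ^(3)=7; μ^(4)=-13; μ^(5)=-53

((0, 0, 0, 1, 0); (1, 0, 0, 0, 0); (0, 0, 0, 3, 3); (1, 1, 1, 0, 0); (0, 0, 1, 0, 0))


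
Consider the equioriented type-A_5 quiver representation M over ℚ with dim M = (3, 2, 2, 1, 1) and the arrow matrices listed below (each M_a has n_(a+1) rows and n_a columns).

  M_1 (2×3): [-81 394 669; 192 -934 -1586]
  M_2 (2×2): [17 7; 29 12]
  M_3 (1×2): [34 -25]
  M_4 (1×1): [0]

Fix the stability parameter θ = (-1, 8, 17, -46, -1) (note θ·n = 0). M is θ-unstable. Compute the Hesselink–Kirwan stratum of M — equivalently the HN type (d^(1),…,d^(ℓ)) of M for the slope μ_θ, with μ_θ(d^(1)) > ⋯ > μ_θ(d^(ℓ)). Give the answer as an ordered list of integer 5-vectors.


Barcode: M ≅ I[1,1], I[1,3], I[1,4], I[5,5]. HN layers by μ_θ (4 steps, strictly decreasing):
  μ^(1)=17; μ^(2)=8; μ^(3)=-1; μ^(4)=-11/2

((0, 0, 1, 0, 0); (0, 1, 0, 0, 0); (2, 0, 0, 0, 1); (1, 1, 1, 1, 0))
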